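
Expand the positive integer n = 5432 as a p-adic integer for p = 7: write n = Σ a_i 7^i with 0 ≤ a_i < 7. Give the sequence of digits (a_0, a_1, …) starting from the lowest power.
(a_0, a_1, …) = (0, 6, 5, 1, 2)

Repeated division by 7 gives the digits low-to-high: 5432 = 6·7^1 + 5·7^2 + 1·7^3 + 2·7^4. Digit sequence: (0, 6, 5, 1, 2).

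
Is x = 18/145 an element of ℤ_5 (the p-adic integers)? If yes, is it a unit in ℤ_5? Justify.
x ∉ ℤ_5 (v_5(x) = -1 < 0)

ℤ_5 = {x ∈ ℚ_5 : v_5(x) ≥ 0} and ℤ_5^× = {x ∈ ℤ_5 : v_5(x) = 0}. Here v_5(18/145) = v_5(num) − v_5(den) = -1; compare against these criteria.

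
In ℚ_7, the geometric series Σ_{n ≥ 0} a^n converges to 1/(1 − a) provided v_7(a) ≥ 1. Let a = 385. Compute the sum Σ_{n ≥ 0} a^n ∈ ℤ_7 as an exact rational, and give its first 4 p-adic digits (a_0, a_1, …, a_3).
Σ a^n = 1/(1 − a) = -1/384;  first 4 digits = (1, 6, 1, 5)

v_7(a) = 1 ≥ 1, so the series converges in ℤ_7 to 1/(1 − a) = 1/(1 − 385) = -1/384. Expand this rational in ℤ_7: compute digits iteratively via d_i = x_i mod 7, x_{i+1} = (x_i − d_i)/7. The first 4 digits are (1, 6, 1, 5).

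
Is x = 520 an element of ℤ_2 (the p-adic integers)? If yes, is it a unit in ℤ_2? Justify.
x ∈ ℤ_2 but not a unit; v_2(x) = 3 > 0

ℤ_2 = {x ∈ ℚ_2 : v_2(x) ≥ 0} and ℤ_2^× = {x ∈ ℤ_2 : v_2(x) = 0}. Here v_2(520) = v_2(num) − v_2(den) = 3; compare against these criteria.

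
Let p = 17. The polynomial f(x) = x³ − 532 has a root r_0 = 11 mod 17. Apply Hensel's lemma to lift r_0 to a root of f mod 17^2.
r_1 = 215 (mod 289)

Hensel: r_{i+1} = r_i − f(r_i)/f′(r_i) mod 17^{i+2}, where f′(x) = 3x². Iterate:
  r_0 = 11 (mod 17)
  r_1 = 215 (mod 289)
Final: r = 215 with f(r) ≡ 0 mod 17^2.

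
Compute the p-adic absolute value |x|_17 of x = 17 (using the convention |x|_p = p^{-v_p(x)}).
|17|_17 = 1/17

Step 1 — compute v_17(x) by factoring powers of 17 out of the numerator and denominator: v_17(17) = 1. Step 2 — apply |x|_p = p^{-v_p(x)} = 17^{-1} = 1/17.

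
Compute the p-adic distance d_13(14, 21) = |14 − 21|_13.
d_13(14, 21) = 1

Step 1 — x − y = 14 − 21 = -7. Step 2 — v_13(-7) = 0 (factor: -7 = −(13^0 · 7); the sign does not affect v_p). Step 3 — |x − y|_13 = 13^{0} = 1.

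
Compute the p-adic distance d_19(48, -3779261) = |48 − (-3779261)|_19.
d_19(48, -3779261) = 1/130321

Step 1 — x − y = 48 − (-3779261) = 3779309. Step 2 — v_19(3779309) = 4 (factor: 3779309 = (19^4 · 29); the sign does not affect v_p). Step 3 — |x − y|_19 = 19^{-4} = 1/130321.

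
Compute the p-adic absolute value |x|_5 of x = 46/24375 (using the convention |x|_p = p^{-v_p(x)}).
|46/24375|_5 = 625

Step 1 — compute v_5(x) by factoring powers of 5 out of the numerator and denominator: v_5(46/24375) = -4. Step 2 — apply |x|_p = p^{-v_p(x)} = 5^{4} = 625.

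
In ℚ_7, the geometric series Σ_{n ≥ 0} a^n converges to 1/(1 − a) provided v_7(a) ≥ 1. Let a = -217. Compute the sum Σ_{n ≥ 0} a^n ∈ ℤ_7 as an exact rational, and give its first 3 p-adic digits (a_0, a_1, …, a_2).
Σ a^n = 1/(1 − a) = 1/218;  first 3 digits = (1, 4, 4)

v_7(a) = 1 ≥ 1, so the series converges in ℤ_7 to 1/(1 − a) = 1/(1 − (-217)) = 1/218. Expand this rational in ℤ_7: compute digits iteratively via d_i = x_i mod 7, x_{i+1} = (x_i − d_i)/7. The first 3 digits are (1, 4, 4).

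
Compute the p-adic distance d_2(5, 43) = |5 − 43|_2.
d_2(5, 43) = 1/2

Step 1 — x − y = 5 − 43 = -38. Step 2 — v_2(-38) = 1 (factor: -38 = −(2^1 · 19); the sign does not affect v_p). Step 3 — |x − y|_2 = 2^{-1} = 1/2.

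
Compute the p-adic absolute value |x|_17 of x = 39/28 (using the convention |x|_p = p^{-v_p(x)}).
|39/28|_17 = 1

Step 1 — compute v_17(x) by factoring powers of 17 out of the numerator and denominator: v_17(39/28) = 0. Step 2 — apply |x|_p = p^{-v_p(x)} = 17^{0} = 1.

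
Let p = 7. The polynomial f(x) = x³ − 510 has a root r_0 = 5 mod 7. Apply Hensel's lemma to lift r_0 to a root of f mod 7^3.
r_2 = 82 (mod 343)

Hensel: r_{i+1} = r_i − f(r_i)/f′(r_i) mod 7^{i+2}, where f′(x) = 3x². Iterate:
  r_0 = 5 (mod 7)
  r_1 = 33 (mod 49)
  r_2 = 82 (mod 343)
Final: r = 82 with f(r) ≡ 0 mod 7^3.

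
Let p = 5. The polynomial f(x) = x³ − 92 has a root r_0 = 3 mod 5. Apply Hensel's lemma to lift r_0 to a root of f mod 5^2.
r_1 = 23 (mod 25)

Hensel: r_{i+1} = r_i − f(r_i)/f′(r_i) mod 5^{i+2}, where f′(x) = 3x². Iterate:
  r_0 = 3 (mod 5)
  r_1 = 23 (mod 25)
Final: r = 23 with f(r) ≡ 0 mod 5^2.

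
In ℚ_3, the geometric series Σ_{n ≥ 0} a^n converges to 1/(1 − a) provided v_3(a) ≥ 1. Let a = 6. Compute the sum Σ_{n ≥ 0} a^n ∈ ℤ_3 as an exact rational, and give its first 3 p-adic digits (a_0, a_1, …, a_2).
Σ a^n = 1/(1 − a) = -1/5;  first 3 digits = (1, 2, 1)

v_3(a) = 1 ≥ 1, so the series converges in ℤ_3 to 1/(1 − a) = 1/(1 − 6) = -1/5. Expand this rational in ℤ_3: compute digits iteratively via d_i = x_i mod 3, x_{i+1} = (x_i − d_i)/3. The first 3 digits are (1, 2, 1).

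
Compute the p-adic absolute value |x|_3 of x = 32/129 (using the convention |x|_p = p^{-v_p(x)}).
|32/129|_3 = 3

Step 1 — compute v_3(x) by factoring powers of 3 out of the numerator and denominator: v_3(32/129) = -1. Step 2 — apply |x|_p = p^{-v_p(x)} = 3^{1} = 3.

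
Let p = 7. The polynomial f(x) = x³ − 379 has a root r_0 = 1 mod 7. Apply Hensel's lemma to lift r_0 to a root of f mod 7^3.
r_2 = 29 (mod 343)

Hensel: r_{i+1} = r_i − f(r_i)/f′(r_i) mod 7^{i+2}, where f′(x) = 3x². Iterate:
  r_0 = 1 (mod 7)
  r_1 = 29 (mod 49)
  r_2 = 29 (mod 343)
Final: r = 29 with f(r) ≡ 0 mod 7^3.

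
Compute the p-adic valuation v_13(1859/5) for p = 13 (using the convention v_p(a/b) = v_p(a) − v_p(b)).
v_13(1859/5) = 2

Factor powers of 13 from the numerator and denominator of the reduced fraction: 1859 = 13^2 · 11 and 5 = 13^0 · 5. Apply v_p(a/b) = v_p(a) − v_p(b): v_13(1859/5) = 2 − 0 = 2.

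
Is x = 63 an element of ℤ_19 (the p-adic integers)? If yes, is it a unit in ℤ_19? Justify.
x ∈ ℤ_19^× (unit); v_19(x) = 0

ℤ_19 = {x ∈ ℚ_19 : v_19(x) ≥ 0} and ℤ_19^× = {x ∈ ℤ_19 : v_19(x) = 0}. Here v_19(63) = v_19(num) − v_19(den) = 0; compare against these criteria.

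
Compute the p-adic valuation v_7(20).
v_7(20) = 0

v_7(n) is the largest exponent k such that 7^k divides n. Factor out: 20 = 7^0 · 20. (Sign doesn't affect v_p.) So v_7(20) = 0.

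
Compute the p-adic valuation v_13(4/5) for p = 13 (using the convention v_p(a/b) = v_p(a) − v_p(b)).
v_13(4/5) = 0

Factor powers of 13 from the numerator and denominator of the reduced fraction: 4 = 13^0 · 4 and 5 = 13^0 · 5. Apply v_p(a/b) = v_p(a) − v_p(b): v_13(4/5) = 0 − 0 = 0.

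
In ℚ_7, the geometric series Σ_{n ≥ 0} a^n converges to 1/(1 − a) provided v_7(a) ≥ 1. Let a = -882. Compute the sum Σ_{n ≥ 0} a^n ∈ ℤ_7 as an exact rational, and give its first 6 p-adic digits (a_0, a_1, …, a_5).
Σ a^n = 1/(1 − a) = 1/883;  first 6 digits = (1, 0, 3, 4, 1, 4)

v_7(a) = 2 ≥ 1, so the series converges in ℤ_7 to 1/(1 − a) = 1/(1 − (-882)) = 1/883. Expand this rational in ℤ_7: compute digits iteratively via d_i = x_i mod 7, x_{i+1} = (x_i − d_i)/7. The first 6 digits are (1, 0, 3, 4, 1, 4).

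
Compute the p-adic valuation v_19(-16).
v_19(-16) = 0

v_19(n) is the largest exponent k such that 19^k divides n. Factor out: -16 = -19^0 · 16. (Sign doesn't affect v_p.) So v_19(-16) = 0.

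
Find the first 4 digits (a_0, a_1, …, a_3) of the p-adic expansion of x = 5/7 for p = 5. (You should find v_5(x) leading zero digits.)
(a_0, …, a_3) = (0, 3, 3, 0)

v_5(5/7) = 1, so a_0 = ... = a_0 = 0. Factor out: x = 5^1 · u with u = 1/7 a unit in ℤ_5. Expand u iteratively via a_{v+i} = u_i mod 5, u_{i+1} = (u_i − a_{v+i})/5:
  u_0 = 1/7;  a_1 = 3;  u_1 = (u_0 − 3)/5 = -4/7
  u_1 = -4/7;  a_2 = 3;  u_2 = (u_1 − 3)/5 = -5/7
  u_2 = -5/7;  a_3 = 0;  u_3 = (u_2 − 0)/5 = -1/7
Digits: (0, 3, 3, 0).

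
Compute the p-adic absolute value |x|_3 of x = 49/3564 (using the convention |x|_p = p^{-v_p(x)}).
|49/3564|_3 = 81

Step 1 — compute v_3(x) by factoring powers of 3 out of the numerator and denominator: v_3(49/3564) = -4. Step 2 — apply |x|_p = p^{-v_p(x)} = 3^{4} = 81.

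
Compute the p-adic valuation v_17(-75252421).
v_17(-75252421) = 5

v_17(n) is the largest exponent k such that 17^k divides n. Factor out: -75252421 = -17^5 · 53. (Sign doesn't affect v_p.) So v_17(-75252421) = 5.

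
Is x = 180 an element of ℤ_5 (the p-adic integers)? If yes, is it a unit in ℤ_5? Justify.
x ∈ ℤ_5 but not a unit; v_5(x) = 1 > 0

ℤ_5 = {x ∈ ℚ_5 : v_5(x) ≥ 0} and ℤ_5^× = {x ∈ ℤ_5 : v_5(x) = 0}. Here v_5(180) = v_5(num) − v_5(den) = 1; compare against these criteria.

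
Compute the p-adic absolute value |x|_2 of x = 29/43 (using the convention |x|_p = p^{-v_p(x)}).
|29/43|_2 = 1

Step 1 — compute v_2(x) by factoring powers of 2 out of the numerator and denominator: v_2(29/43) = 0. Step 2 — apply |x|_p = p^{-v_p(x)} = 2^{0} = 1.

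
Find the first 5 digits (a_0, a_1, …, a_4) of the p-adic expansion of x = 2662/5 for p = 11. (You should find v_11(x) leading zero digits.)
(a_0, …, a_4) = (0, 0, 0, 7, 6)

v_11(2662/5) = 3, so a_0 = ... = a_2 = 0. Factor out: x = 11^3 · u with u = 2/5 a unit in ℤ_11. Expand u iteratively via a_{v+i} = u_i mod 11, u_{i+1} = (u_i − a_{v+i})/11:
  u_0 = 2/5;  a_3 = 7;  u_1 = (u_0 − 7)/11 = -3/5
  u_1 = -3/5;  a_4 = 6;  u_2 = (u_1 − 6)/11 = -3/5
Digits: (0, 0, 0, 7, 6).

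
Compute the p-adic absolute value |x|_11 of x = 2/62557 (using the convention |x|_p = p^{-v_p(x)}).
|2/62557|_11 = 1331

Step 1 — compute v_11(x) by factoring powers of 11 out of the numerator and denominator: v_11(2/62557) = -3. Step 2 — apply |x|_p = p^{-v_p(x)} = 11^{3} = 1331.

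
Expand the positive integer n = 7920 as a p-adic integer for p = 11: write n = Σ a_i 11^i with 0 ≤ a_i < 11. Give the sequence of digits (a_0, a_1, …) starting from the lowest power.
(a_0, a_1, …) = (0, 5, 10, 5)

Repeated division by 11 gives the digits low-to-high: 7920 = 5·11^1 + 10·11^2 + 5·11^3. Digit sequence: (0, 5, 10, 5).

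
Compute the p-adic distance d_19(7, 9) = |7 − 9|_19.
d_19(7, 9) = 1

Step 1 — x − y = 7 − 9 = -2. Step 2 — v_19(-2) = 0 (factor: -2 = −(19^0 · 2); the sign does not affect v_p). Step 3 — |x − y|_19 = 19^{0} = 1.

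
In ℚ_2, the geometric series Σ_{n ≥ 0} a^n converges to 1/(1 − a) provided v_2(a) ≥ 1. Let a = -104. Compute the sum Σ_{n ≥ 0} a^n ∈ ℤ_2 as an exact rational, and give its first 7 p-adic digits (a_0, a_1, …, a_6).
Σ a^n = 1/(1 − a) = 1/105;  first 7 digits = (1, 0, 0, 1, 1, 0, 1)

v_2(a) = 3 ≥ 1, so the series converges in ℤ_2 to 1/(1 − a) = 1/(1 − (-104)) = 1/105. Expand this rational in ℤ_2: compute digits iteratively via d_i = x_i mod 2, x_{i+1} = (x_i − d_i)/2. The first 7 digits are (1, 0, 0, 1, 1, 0, 1).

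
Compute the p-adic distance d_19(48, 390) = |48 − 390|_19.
d_19(48, 390) = 1/19

Step 1 — x − y = 48 − 390 = -342. Step 2 — v_19(-342) = 1 (factor: -342 = −(19^1 · 18); the sign does not affect v_p). Step 3 — |x − y|_19 = 19^{-1} = 1/19.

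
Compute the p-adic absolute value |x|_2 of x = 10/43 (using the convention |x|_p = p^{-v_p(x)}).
|10/43|_2 = 1/2

Step 1 — compute v_2(x) by factoring powers of 2 out of the numerator and denominator: v_2(10/43) = 1. Step 2 — apply |x|_p = p^{-v_p(x)} = 2^{-1} = 1/2.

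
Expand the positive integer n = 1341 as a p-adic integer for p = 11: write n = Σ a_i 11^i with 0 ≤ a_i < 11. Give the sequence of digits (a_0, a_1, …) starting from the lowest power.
(a_0, a_1, …) = (10, 0, 0, 1)

Repeated division by 11 gives the digits low-to-high: 1341 = 10 + 1·11^3. Digit sequence: (10, 0, 0, 1).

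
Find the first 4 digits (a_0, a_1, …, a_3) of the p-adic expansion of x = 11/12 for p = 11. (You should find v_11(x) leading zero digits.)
(a_0, …, a_3) = (0, 1, 10, 0)

v_11(11/12) = 1, so a_0 = ... = a_0 = 0. Factor out: x = 11^1 · u with u = 1/12 a unit in ℤ_11. Expand u iteratively via a_{v+i} = u_i mod 11, u_{i+1} = (u_i − a_{v+i})/11:
  u_0 = 1/12;  a_1 = 1;  u_1 = (u_0 − 1)/11 = -1/12
  u_1 = -1/12;  a_2 = 10;  u_2 = (u_1 − 10)/11 = -11/12
  u_2 = -11/12;  a_3 = 0;  u_3 = (u_2 − 0)/11 = -1/12
Digits: (0, 1, 10, 0).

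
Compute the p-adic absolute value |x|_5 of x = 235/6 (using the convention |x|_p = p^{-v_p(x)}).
|235/6|_5 = 1/5

Step 1 — compute v_5(x) by factoring powers of 5 out of the numerator and denominator: v_5(235/6) = 1. Step 2 — apply |x|_p = p^{-v_p(x)} = 5^{-1} = 1/5.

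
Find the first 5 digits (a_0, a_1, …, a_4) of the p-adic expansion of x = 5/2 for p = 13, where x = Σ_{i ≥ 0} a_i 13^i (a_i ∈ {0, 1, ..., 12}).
(a_0, …, a_4) = (9, 6, 6, 6, 6)

v_13(5/2) = 0 (numerator and denominator both coprime to 13), so x ∈ ℤ_13^×. Compute digits iteratively via a_i = x_i mod 13, x_{i+1} = (x_i − a_i)/13, with x_0 = x:
  x_0 = 5/2;  a_0 = 9;  x_1 = (x_0 − 9)/13 = -1/2
  x_1 = -1/2;  a_1 = 6;  x_2 = (x_1 − 6)/13 = -1/2
  x_2 = -1/2;  a_2 = 6;  x_3 = (x_2 − 6)/13 = -1/2
  x_3 = -1/2;  a_3 = 6;  x_4 = (x_3 − 6)/13 = -1/2
  x_4 = -1/2;  a_4 = 6;  x_5 = (x_4 − 6)/13 = -1/2
Digits: (9, 6, 6, 6, 6).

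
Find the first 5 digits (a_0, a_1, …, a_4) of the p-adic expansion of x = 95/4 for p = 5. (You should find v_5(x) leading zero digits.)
(a_0, …, a_4) = (0, 1, 2, 1, 1)

v_5(95/4) = 1, so a_0 = ... = a_0 = 0. Factor out: x = 5^1 · u with u = 19/4 a unit in ℤ_5. Expand u iteratively via a_{v+i} = u_i mod 5, u_{i+1} = (u_i − a_{v+i})/5:
  u_0 = 19/4;  a_1 = 1;  u_1 = (u_0 − 1)/5 = 3/4
  u_1 = 3/4;  a_2 = 2;  u_2 = (u_1 − 2)/5 = -1/4
  u_2 = -1/4;  a_3 = 1;  u_3 = (u_2 − 1)/5 = -1/4
  u_3 = -1/4;  a_4 = 1;  u_4 = (u_3 − 1)/5 = -1/4
Digits: (0, 1, 2, 1, 1).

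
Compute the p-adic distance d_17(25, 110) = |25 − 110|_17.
d_17(25, 110) = 1/17

Step 1 — x − y = 25 − 110 = -85. Step 2 — v_17(-85) = 1 (factor: -85 = −(17^1 · 5); the sign does not affect v_p). Step 3 — |x − y|_17 = 17^{-1} = 1/17.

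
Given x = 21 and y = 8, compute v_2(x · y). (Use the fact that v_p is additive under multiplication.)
v_2(168) = 3

v_p(x) = 0 (factor: 21 = 2^0 · 21); v_p(y) = 3 (factor: 8 = 2^3 · 1). Additivity: v_p(xy) = v_p(x) + v_p(y) = 0 + 3 = 3. (Direct check: xy = 168 = 2^3 · (21).)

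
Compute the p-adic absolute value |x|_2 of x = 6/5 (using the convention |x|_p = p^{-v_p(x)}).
|6/5|_2 = 1/2

Step 1 — compute v_2(x) by factoring powers of 2 out of the numerator and denominator: v_2(6/5) = 1. Step 2 — apply |x|_p = p^{-v_p(x)} = 2^{-1} = 1/2.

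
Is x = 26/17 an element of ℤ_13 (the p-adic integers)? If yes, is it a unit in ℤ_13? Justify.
x ∈ ℤ_13 but not a unit; v_13(x) = 1 > 0

ℤ_13 = {x ∈ ℚ_13 : v_13(x) ≥ 0} and ℤ_13^× = {x ∈ ℤ_13 : v_13(x) = 0}. Here v_13(26/17) = v_13(num) − v_13(den) = 1; compare against these criteria.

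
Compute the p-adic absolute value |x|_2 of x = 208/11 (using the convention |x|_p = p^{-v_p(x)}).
|208/11|_2 = 1/16

Step 1 — compute v_2(x) by factoring powers of 2 out of the numerator and denominator: v_2(208/11) = 4. Step 2 — apply |x|_p = p^{-v_p(x)} = 2^{-4} = 1/16.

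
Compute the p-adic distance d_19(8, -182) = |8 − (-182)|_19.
d_19(8, -182) = 1/19

Step 1 — x − y = 8 − (-182) = 190. Step 2 — v_19(190) = 1 (factor: 190 = (19^1 · 10); the sign does not affect v_p). Step 3 — |x − y|_19 = 19^{-1} = 1/19.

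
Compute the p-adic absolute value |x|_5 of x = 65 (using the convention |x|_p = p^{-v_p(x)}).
|65|_5 = 1/5

Step 1 — compute v_5(x) by factoring powers of 5 out of the numerator and denominator: v_5(65) = 1. Step 2 — apply |x|_p = p^{-v_p(x)} = 5^{-1} = 1/5.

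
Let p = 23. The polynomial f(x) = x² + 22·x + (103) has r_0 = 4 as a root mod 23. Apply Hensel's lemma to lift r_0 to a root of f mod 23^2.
r_1 = 50 (mod 529)

Hensel: r_{i+1} = r_i − f(r_i)·(f′(r_i))^{-1} mod 23^{i+2}, f′(x) = 2x + 22. Iterate:
  r_0 = 4 (mod 23)
  r_1 = 50 (mod 529)
Final: r = 50 satisfies f(r) ≡ 0 mod 23^2.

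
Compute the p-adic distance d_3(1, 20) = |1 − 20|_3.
d_3(1, 20) = 1

Step 1 — x − y = 1 − 20 = -19. Step 2 — v_3(-19) = 0 (factor: -19 = −(3^0 · 19); the sign does not affect v_p). Step 3 — |x − y|_3 = 3^{0} = 1.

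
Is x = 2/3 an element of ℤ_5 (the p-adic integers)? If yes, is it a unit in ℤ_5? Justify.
x ∈ ℤ_5^× (unit); v_5(x) = 0

ℤ_5 = {x ∈ ℚ_5 : v_5(x) ≥ 0} and ℤ_5^× = {x ∈ ℤ_5 : v_5(x) = 0}. Here v_5(2/3) = v_5(num) − v_5(den) = 0; compare against these criteria.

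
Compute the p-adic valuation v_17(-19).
v_17(-19) = 0

v_17(n) is the largest exponent k such that 17^k divides n. Factor out: -19 = -17^0 · 19. (Sign doesn't affect v_p.) So v_17(-19) = 0.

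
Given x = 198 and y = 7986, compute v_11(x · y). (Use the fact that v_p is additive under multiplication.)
v_11(1581228) = 4

v_p(x) = 1 (factor: 198 = 11^1 · 18); v_p(y) = 3 (factor: 7986 = 11^3 · 6). Additivity: v_p(xy) = v_p(x) + v_p(y) = 1 + 3 = 4. (Direct check: xy = 1581228 = 11^4 · (108).)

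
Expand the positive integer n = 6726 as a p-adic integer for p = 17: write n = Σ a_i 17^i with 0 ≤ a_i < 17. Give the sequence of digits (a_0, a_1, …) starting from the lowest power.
(a_0, a_1, …) = (11, 4, 6, 1)

Repeated division by 17 gives the digits low-to-high: 6726 = 11 + 4·17^1 + 6·17^2 + 1·17^3. Digit sequence: (11, 4, 6, 1).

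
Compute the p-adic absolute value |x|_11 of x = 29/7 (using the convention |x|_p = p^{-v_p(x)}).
|29/7|_11 = 1

Step 1 — compute v_11(x) by factoring powers of 11 out of the numerator and denominator: v_11(29/7) = 0. Step 2 — apply |x|_p = p^{-v_p(x)} = 11^{0} = 1.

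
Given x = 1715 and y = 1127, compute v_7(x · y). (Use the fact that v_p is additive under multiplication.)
v_7(1932805) = 5

v_p(x) = 3 (factor: 1715 = 7^3 · 5); v_p(y) = 2 (factor: 1127 = 7^2 · 23). Additivity: v_p(xy) = v_p(x) + v_p(y) = 3 + 2 = 5. (Direct check: xy = 1932805 = 7^5 · (115).)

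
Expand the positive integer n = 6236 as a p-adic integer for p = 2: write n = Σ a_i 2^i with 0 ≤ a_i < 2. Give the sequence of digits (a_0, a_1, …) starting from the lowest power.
(a_0, a_1, …) = (0, 0, 1, 1, 1, 0, 1, 0, 0, 0, 0, 1, 1)

Repeated division by 2 gives the digits low-to-high: 6236 = 1·2^2 + 1·2^3 + 1·2^4 + 1·2^6 + 1·2^11 + 1·2^12. Digit sequence: (0, 0, 1, 1, 1, 0, 1, 0, 0, 0, 0, 1, 1).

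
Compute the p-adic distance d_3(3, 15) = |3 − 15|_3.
d_3(3, 15) = 1/3

Step 1 — x − y = 3 − 15 = -12. Step 2 — v_3(-12) = 1 (factor: -12 = −(3^1 · 4); the sign does not affect v_p). Step 3 — |x − y|_3 = 3^{-1} = 1/3.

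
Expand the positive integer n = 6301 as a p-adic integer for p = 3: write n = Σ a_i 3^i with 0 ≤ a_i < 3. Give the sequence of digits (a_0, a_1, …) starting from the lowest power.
(a_0, a_1, …) = (1, 0, 1, 2, 2, 1, 2, 2)

Repeated division by 3 gives the digits low-to-high: 6301 = 1 + 1·3^2 + 2·3^3 + 2·3^4 + 1·3^5 + 2·3^6 + 2·3^7. Digit sequence: (1, 0, 1, 2, 2, 1, 2, 2).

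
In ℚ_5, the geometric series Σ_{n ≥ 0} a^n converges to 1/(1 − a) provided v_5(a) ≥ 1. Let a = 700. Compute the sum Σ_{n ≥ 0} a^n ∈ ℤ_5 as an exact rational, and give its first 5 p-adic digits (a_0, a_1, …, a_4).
Σ a^n = 1/(1 − a) = -1/699;  first 5 digits = (1, 0, 3, 0, 0)

v_5(a) = 2 ≥ 1, so the series converges in ℤ_5 to 1/(1 − a) = 1/(1 − 700) = -1/699. Expand this rational in ℤ_5: compute digits iteratively via d_i = x_i mod 5, x_{i+1} = (x_i − d_i)/5. The first 5 digits are (1, 0, 3, 0, 0).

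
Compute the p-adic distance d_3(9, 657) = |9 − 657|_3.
d_3(9, 657) = 1/81

Step 1 — x − y = 9 − 657 = -648. Step 2 — v_3(-648) = 4 (factor: -648 = −(3^4 · 8); the sign does not affect v_p). Step 3 — |x − y|_3 = 3^{-4} = 1/81.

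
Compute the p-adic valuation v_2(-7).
v_2(-7) = 0

v_2(n) is the largest exponent k such that 2^k divides n. Factor out: -7 = -2^0 · 7. (Sign doesn't affect v_p.) So v_2(-7) = 0.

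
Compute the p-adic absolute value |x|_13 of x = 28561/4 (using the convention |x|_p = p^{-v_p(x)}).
|28561/4|_13 = 1/28561

Step 1 — compute v_13(x) by factoring powers of 13 out of the numerator and denominator: v_13(28561/4) = 4. Step 2 — apply |x|_p = p^{-v_p(x)} = 13^{-4} = 1/28561.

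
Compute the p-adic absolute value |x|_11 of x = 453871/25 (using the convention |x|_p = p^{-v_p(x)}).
|453871/25|_11 = 1/14641

Step 1 — compute v_11(x) by factoring powers of 11 out of the numerator and denominator: v_11(453871/25) = 4. Step 2 — apply |x|_p = p^{-v_p(x)} = 11^{-4} = 1/14641.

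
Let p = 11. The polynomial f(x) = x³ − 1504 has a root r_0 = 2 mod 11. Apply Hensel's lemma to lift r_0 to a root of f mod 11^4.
r_3 = 6701 (mod 14641)

Hensel: r_{i+1} = r_i − f(r_i)/f′(r_i) mod 11^{i+2}, where f′(x) = 3x². Iterate:
  r_0 = 2 (mod 11)
  r_1 = 46 (mod 121)
  r_2 = 46 (mod 1331)
  r_3 = 6701 (mod 14641)
Final: r = 6701 with f(r) ≡ 0 mod 11^4.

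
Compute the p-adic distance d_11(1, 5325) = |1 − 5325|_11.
d_11(1, 5325) = 1/1331

Step 1 — x − y = 1 − 5325 = -5324. Step 2 — v_11(-5324) = 3 (factor: -5324 = −(11^3 · 4); the sign does not affect v_p). Step 3 — |x − y|_11 = 11^{-3} = 1/1331.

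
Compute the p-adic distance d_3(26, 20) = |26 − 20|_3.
d_3(26, 20) = 1/3

Step 1 — x − y = 26 − 20 = 6. Step 2 — v_3(6) = 1 (factor: 6 = (3^1 · 2); the sign does not affect v_p). Step 3 — |x − y|_3 = 3^{-1} = 1/3.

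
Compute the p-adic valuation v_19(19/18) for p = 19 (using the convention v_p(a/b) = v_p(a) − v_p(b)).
v_19(19/18) = 1

Factor powers of 19 from the numerator and denominator of the reduced fraction: 19 = 19^1 · 1 and 18 = 19^0 · 18. Apply v_p(a/b) = v_p(a) − v_p(b): v_19(19/18) = 1 − 0 = 1.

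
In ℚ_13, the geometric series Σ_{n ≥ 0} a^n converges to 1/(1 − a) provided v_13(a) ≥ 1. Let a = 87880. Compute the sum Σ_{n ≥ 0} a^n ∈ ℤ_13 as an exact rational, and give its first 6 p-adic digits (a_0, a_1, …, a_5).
Σ a^n = 1/(1 − a) = -1/87879;  first 6 digits = (1, 0, 0, 1, 3, 0)

v_13(a) = 3 ≥ 1, so the series converges in ℤ_13 to 1/(1 − a) = 1/(1 − 87880) = -1/87879. Expand this rational in ℤ_13: compute digits iteratively via d_i = x_i mod 13, x_{i+1} = (x_i − d_i)/13. The first 6 digits are (1, 0, 0, 1, 3, 0).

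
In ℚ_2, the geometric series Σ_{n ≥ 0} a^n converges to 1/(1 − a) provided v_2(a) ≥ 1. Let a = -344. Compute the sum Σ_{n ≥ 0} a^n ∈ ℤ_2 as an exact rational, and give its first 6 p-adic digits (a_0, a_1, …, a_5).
Σ a^n = 1/(1 − a) = 1/345;  first 6 digits = (1, 0, 0, 1, 0, 1)

v_2(a) = 3 ≥ 1, so the series converges in ℤ_2 to 1/(1 − a) = 1/(1 − (-344)) = 1/345. Expand this rational in ℤ_2: compute digits iteratively via d_i = x_i mod 2, x_{i+1} = (x_i − d_i)/2. The first 6 digits are (1, 0, 0, 1, 0, 1).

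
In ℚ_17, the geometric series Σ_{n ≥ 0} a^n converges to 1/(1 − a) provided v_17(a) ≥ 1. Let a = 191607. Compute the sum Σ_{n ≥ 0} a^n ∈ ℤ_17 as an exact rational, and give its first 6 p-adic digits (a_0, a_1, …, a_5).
Σ a^n = 1/(1 − a) = -1/191606;  first 6 digits = (1, 0, 0, 5, 2, 0)

v_17(a) = 3 ≥ 1, so the series converges in ℤ_17 to 1/(1 − a) = 1/(1 − 191607) = -1/191606. Expand this rational in ℤ_17: compute digits iteratively via d_i = x_i mod 17, x_{i+1} = (x_i − d_i)/17. The first 6 digits are (1, 0, 0, 5, 2, 0).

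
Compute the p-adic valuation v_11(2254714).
v_11(2254714) = 5

v_11(n) is the largest exponent k such that 11^k divides n. Factor out: 2254714 = 11^5 · 14. (Sign doesn't affect v_p.) So v_11(2254714) = 5.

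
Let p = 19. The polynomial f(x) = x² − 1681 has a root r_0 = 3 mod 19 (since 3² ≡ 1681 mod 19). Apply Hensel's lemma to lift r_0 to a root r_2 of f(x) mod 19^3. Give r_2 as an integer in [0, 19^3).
r_2 = 41 (mod 6859)

Hensel's recurrence: r_{i+1} = r_i − f(r_i)·(f′(r_i))^{-1} mod 19^{i+2}, with f′(x) = 2x. Iterate:
  r_0 = 3 (mod 19)
  r_1 = 41 (mod 361)
  r_2 = 41 (mod 6859)
Final: r_2 = 41, and one checks f(r_2) ≡ 0 mod 19^3.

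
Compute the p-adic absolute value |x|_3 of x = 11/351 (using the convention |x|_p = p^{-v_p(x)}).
|11/351|_3 = 27

Step 1 — compute v_3(x) by factoring powers of 3 out of the numerator and denominator: v_3(11/351) = -3. Step 2 — apply |x|_p = p^{-v_p(x)} = 3^{3} = 27.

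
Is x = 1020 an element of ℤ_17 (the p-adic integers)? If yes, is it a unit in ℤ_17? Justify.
x ∈ ℤ_17 but not a unit; v_17(x) = 1 > 0

ℤ_17 = {x ∈ ℚ_17 : v_17(x) ≥ 0} and ℤ_17^× = {x ∈ ℤ_17 : v_17(x) = 0}. Here v_17(1020) = v_17(num) − v_17(den) = 1; compare against these criteria.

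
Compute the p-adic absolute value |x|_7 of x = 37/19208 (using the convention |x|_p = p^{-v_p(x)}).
|37/19208|_7 = 2401

Step 1 — compute v_7(x) by factoring powers of 7 out of the numerator and denominator: v_7(37/19208) = -4. Step 2 — apply |x|_p = p^{-v_p(x)} = 7^{4} = 2401.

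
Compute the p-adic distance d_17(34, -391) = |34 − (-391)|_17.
d_17(34, -391) = 1/17

Step 1 — x − y = 34 − (-391) = 425. Step 2 — v_17(425) = 1 (factor: 425 = (17^1 · 25); the sign does not affect v_p). Step 3 — |x − y|_17 = 17^{-1} = 1/17.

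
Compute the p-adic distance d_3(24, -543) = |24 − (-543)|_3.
d_3(24, -543) = 1/81

Step 1 — x − y = 24 − (-543) = 567. Step 2 — v_3(567) = 4 (factor: 567 = (3^4 · 7); the sign does not affect v_p). Step 3 — |x − y|_3 = 3^{-4} = 1/81.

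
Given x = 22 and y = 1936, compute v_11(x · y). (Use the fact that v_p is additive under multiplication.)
v_11(42592) = 3

v_p(x) = 1 (factor: 22 = 11^1 · 2); v_p(y) = 2 (factor: 1936 = 11^2 · 16). Additivity: v_p(xy) = v_p(x) + v_p(y) = 1 + 2 = 3. (Direct check: xy = 42592 = 11^3 · (32).)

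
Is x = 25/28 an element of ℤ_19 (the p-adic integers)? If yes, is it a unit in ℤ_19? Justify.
x ∈ ℤ_19^× (unit); v_19(x) = 0

ℤ_19 = {x ∈ ℚ_19 : v_19(x) ≥ 0} and ℤ_19^× = {x ∈ ℤ_19 : v_19(x) = 0}. Here v_19(25/28) = v_19(num) − v_19(den) = 0; compare against these criteria.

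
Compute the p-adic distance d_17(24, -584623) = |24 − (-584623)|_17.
d_17(24, -584623) = 1/83521

Step 1 — x − y = 24 − (-584623) = 584647. Step 2 — v_17(584647) = 4 (factor: 584647 = (17^4 · 7); the sign does not affect v_p). Step 3 — |x − y|_17 = 17^{-4} = 1/83521.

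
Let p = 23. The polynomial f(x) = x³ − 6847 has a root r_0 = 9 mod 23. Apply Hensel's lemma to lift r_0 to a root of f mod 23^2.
r_1 = 32 (mod 529)

Hensel: r_{i+1} = r_i − f(r_i)/f′(r_i) mod 23^{i+2}, where f′(x) = 3x². Iterate:
  r_0 = 9 (mod 23)
  r_1 = 32 (mod 529)
Final: r = 32 with f(r) ≡ 0 mod 23^2.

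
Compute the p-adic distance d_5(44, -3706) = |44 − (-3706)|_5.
d_5(44, -3706) = 1/625

Step 1 — x − y = 44 − (-3706) = 3750. Step 2 — v_5(3750) = 4 (factor: 3750 = (5^4 · 6); the sign does not affect v_p). Step 3 — |x − y|_5 = 5^{-4} = 1/625.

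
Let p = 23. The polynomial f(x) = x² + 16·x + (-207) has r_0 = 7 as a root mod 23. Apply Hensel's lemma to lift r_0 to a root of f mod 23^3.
r_2 = 9989 (mod 12167)

Hensel: r_{i+1} = r_i − f(r_i)·(f′(r_i))^{-1} mod 23^{i+2}, f′(x) = 2x + 16. Iterate:
  r_0 = 7 (mod 23)
  r_1 = 467 (mod 529)
  r_2 = 9989 (mod 12167)
Final: r = 9989 satisfies f(r) ≡ 0 mod 23^3.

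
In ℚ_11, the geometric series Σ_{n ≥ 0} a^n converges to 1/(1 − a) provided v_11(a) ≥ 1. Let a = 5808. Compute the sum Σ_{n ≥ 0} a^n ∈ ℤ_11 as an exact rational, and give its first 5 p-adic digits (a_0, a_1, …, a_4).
Σ a^n = 1/(1 − a) = -1/5807;  first 5 digits = (1, 0, 4, 4, 5)

v_11(a) = 2 ≥ 1, so the series converges in ℤ_11 to 1/(1 − a) = 1/(1 − 5808) = -1/5807. Expand this rational in ℤ_11: compute digits iteratively via d_i = x_i mod 11, x_{i+1} = (x_i − d_i)/11. The first 5 digits are (1, 0, 4, 4, 5).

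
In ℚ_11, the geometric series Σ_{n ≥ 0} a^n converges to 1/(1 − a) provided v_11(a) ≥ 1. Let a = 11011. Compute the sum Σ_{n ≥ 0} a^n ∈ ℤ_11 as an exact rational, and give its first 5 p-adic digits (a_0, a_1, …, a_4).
Σ a^n = 1/(1 − a) = -1/11010;  first 5 digits = (1, 0, 3, 8, 9)

v_11(a) = 2 ≥ 1, so the series converges in ℤ_11 to 1/(1 − a) = 1/(1 − 11011) = -1/11010. Expand this rational in ℤ_11: compute digits iteratively via d_i = x_i mod 11, x_{i+1} = (x_i − d_i)/11. The first 5 digits are (1, 0, 3, 8, 9).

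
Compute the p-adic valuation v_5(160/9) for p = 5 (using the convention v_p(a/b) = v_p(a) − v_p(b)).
v_5(160/9) = 1

Factor powers of 5 from the numerator and denominator of the reduced fraction: 160 = 5^1 · 32 and 9 = 5^0 · 9. Apply v_p(a/b) = v_p(a) − v_p(b): v_5(160/9) = 1 − 0 = 1.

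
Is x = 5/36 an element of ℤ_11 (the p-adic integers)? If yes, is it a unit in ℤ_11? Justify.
x ∈ ℤ_11^× (unit); v_11(x) = 0

ℤ_11 = {x ∈ ℚ_11 : v_11(x) ≥ 0} and ℤ_11^× = {x ∈ ℤ_11 : v_11(x) = 0}. Here v_11(5/36) = v_11(num) − v_11(den) = 0; compare against these criteria.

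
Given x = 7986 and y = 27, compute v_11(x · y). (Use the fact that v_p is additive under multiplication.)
v_11(215622) = 3

v_p(x) = 3 (factor: 7986 = 11^3 · 6); v_p(y) = 0 (factor: 27 = 11^0 · 27). Additivity: v_p(xy) = v_p(x) + v_p(y) = 3 + 0 = 3. (Direct check: xy = 215622 = 11^3 · (162).)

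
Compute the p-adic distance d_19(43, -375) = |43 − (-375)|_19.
d_19(43, -375) = 1/19

Step 1 — x − y = 43 − (-375) = 418. Step 2 — v_19(418) = 1 (factor: 418 = (19^1 · 22); the sign does not affect v_p). Step 3 — |x − y|_19 = 19^{-1} = 1/19.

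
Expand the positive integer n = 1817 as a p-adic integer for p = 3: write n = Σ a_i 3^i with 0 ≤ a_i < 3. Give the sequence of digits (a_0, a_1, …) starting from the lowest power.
(a_0, a_1, …) = (2, 2, 0, 1, 1, 1, 2)

Repeated division by 3 gives the digits low-to-high: 1817 = 2 + 2·3^1 + 1·3^3 + 1·3^4 + 1·3^5 + 2·3^6. Digit sequence: (2, 2, 0, 1, 1, 1, 2).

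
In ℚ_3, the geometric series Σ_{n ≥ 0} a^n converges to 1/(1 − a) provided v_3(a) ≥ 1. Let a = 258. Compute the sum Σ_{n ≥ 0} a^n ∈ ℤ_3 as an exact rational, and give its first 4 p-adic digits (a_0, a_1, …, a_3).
Σ a^n = 1/(1 − a) = -1/257;  first 4 digits = (1, 2, 2, 1)

v_3(a) = 1 ≥ 1, so the series converges in ℤ_3 to 1/(1 − a) = 1/(1 − 258) = -1/257. Expand this rational in ℤ_3: compute digits iteratively via d_i = x_i mod 3, x_{i+1} = (x_i − d_i)/3. The first 4 digits are (1, 2, 2, 1).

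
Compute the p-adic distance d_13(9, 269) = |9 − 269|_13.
d_13(9, 269) = 1/13

Step 1 — x − y = 9 − 269 = -260. Step 2 — v_13(-260) = 1 (factor: -260 = −(13^1 · 20); the sign does not affect v_p). Step 3 — |x − y|_13 = 13^{-1} = 1/13.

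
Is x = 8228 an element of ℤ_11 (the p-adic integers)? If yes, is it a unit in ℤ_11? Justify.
x ∈ ℤ_11 but not a unit; v_11(x) = 2 > 0

ℤ_11 = {x ∈ ℚ_11 : v_11(x) ≥ 0} and ℤ_11^× = {x ∈ ℤ_11 : v_11(x) = 0}. Here v_11(8228) = v_11(num) − v_11(den) = 2; compare against these criteria.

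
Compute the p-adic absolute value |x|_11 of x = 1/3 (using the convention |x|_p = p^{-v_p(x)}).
|1/3|_11 = 1

Step 1 — compute v_11(x) by factoring powers of 11 out of the numerator and denominator: v_11(1/3) = 0. Step 2 — apply |x|_p = p^{-v_p(x)} = 11^{0} = 1.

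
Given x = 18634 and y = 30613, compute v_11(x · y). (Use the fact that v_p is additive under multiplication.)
v_11(570442642) = 6

v_p(x) = 3 (factor: 18634 = 11^3 · 14); v_p(y) = 3 (factor: 30613 = 11^3 · 23). Additivity: v_p(xy) = v_p(x) + v_p(y) = 3 + 3 = 6. (Direct check: xy = 570442642 = 11^6 · (322).)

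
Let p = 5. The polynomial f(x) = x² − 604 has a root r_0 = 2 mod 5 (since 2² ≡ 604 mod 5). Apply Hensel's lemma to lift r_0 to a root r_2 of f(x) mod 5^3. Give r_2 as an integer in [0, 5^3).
r_2 = 27 (mod 125)

Hensel's recurrence: r_{i+1} = r_i − f(r_i)·(f′(r_i))^{-1} mod 5^{i+2}, with f′(x) = 2x. Iterate:
  r_0 = 2 (mod 5)
  r_1 = 2 (mod 25)
  r_2 = 27 (mod 125)
Final: r_2 = 27, and one checks f(r_2) ≡ 0 mod 5^3.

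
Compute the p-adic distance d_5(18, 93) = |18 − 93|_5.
d_5(18, 93) = 1/25

Step 1 — x − y = 18 − 93 = -75. Step 2 — v_5(-75) = 2 (factor: -75 = −(5^2 · 3); the sign does not affect v_p). Step 3 — |x − y|_5 = 5^{-2} = 1/25.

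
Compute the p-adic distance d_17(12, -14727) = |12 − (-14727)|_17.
d_17(12, -14727) = 1/4913

Step 1 — x − y = 12 − (-14727) = 14739. Step 2 — v_17(14739) = 3 (factor: 14739 = (17^3 · 3); the sign does not affect v_p). Step 3 — |x − y|_17 = 17^{-3} = 1/4913.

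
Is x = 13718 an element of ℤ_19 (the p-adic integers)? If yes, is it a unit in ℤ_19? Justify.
x ∈ ℤ_19 but not a unit; v_19(x) = 3 > 0

ℤ_19 = {x ∈ ℚ_19 : v_19(x) ≥ 0} and ℤ_19^× = {x ∈ ℤ_19 : v_19(x) = 0}. Here v_19(13718) = v_19(num) − v_19(den) = 3; compare against these criteria.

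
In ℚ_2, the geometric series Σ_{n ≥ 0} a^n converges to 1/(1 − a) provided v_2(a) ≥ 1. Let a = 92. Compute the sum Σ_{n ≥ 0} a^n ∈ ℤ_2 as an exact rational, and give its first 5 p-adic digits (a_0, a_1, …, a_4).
Σ a^n = 1/(1 − a) = -1/91;  first 5 digits = (1, 0, 1, 1, 0)

v_2(a) = 2 ≥ 1, so the series converges in ℤ_2 to 1/(1 − a) = 1/(1 − 92) = -1/91. Expand this rational in ℤ_2: compute digits iteratively via d_i = x_i mod 2, x_{i+1} = (x_i − d_i)/2. The first 5 digits are (1, 0, 1, 1, 0).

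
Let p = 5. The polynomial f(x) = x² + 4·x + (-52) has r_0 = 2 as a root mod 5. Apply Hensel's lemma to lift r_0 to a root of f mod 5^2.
r_1 = 7 (mod 25)

Hensel: r_{i+1} = r_i − f(r_i)·(f′(r_i))^{-1} mod 5^{i+2}, f′(x) = 2x + 4. Iterate:
  r_0 = 2 (mod 5)
  r_1 = 7 (mod 25)
Final: r = 7 satisfies f(r) ≡ 0 mod 5^2.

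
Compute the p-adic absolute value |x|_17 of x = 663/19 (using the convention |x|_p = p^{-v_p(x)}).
|663/19|_17 = 1/17

Step 1 — compute v_17(x) by factoring powers of 17 out of the numerator and denominator: v_17(663/19) = 1. Step 2 — apply |x|_p = p^{-v_p(x)} = 17^{-1} = 1/17.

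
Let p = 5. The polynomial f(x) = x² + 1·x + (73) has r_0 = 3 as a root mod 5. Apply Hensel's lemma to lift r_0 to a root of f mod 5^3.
r_2 = 23 (mod 125)

Hensel: r_{i+1} = r_i − f(r_i)·(f′(r_i))^{-1} mod 5^{i+2}, f′(x) = 2x + 1. Iterate:
  r_0 = 3 (mod 5)
  r_1 = 23 (mod 25)
  r_2 = 23 (mod 125)
Final: r = 23 satisfies f(r) ≡ 0 mod 5^3.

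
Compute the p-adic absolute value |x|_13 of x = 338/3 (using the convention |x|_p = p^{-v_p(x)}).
|338/3|_13 = 1/169

Step 1 — compute v_13(x) by factoring powers of 13 out of the numerator and denominator: v_13(338/3) = 2. Step 2 — apply |x|_p = p^{-v_p(x)} = 13^{-2} = 1/169.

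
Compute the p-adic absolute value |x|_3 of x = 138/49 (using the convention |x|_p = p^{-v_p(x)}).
|138/49|_3 = 1/3

Step 1 — compute v_3(x) by factoring powers of 3 out of the numerator and denominator: v_3(138/49) = 1. Step 2 — apply |x|_p = p^{-v_p(x)} = 3^{-1} = 1/3.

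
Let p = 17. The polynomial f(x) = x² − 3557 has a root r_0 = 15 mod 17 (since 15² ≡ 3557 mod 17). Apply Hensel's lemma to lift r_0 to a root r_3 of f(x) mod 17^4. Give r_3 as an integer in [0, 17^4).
r_3 = 34151 (mod 83521)

Hensel's recurrence: r_{i+1} = r_i − f(r_i)·(f′(r_i))^{-1} mod 17^{i+2}, with f′(x) = 2x. Iterate:
  r_0 = 15 (mod 17)
  r_1 = 49 (mod 289)
  r_2 = 4673 (mod 4913)
  r_3 = 34151 (mod 83521)
Final: r_3 = 34151, and one checks f(r_3) ≡ 0 mod 17^4.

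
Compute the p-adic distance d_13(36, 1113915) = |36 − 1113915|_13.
d_13(36, 1113915) = 1/371293

Step 1 — x − y = 36 − 1113915 = -1113879. Step 2 — v_13(-1113879) = 5 (factor: -1113879 = −(13^5 · 3); the sign does not affect v_p). Step 3 — |x − y|_13 = 13^{-5} = 1/371293.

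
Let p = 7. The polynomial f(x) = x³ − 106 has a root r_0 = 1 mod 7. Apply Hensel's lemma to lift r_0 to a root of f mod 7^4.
r_3 = 2241 (mod 2401)

Hensel: r_{i+1} = r_i − f(r_i)/f′(r_i) mod 7^{i+2}, where f′(x) = 3x². Iterate:
  r_0 = 1 (mod 7)
  r_1 = 36 (mod 49)
  r_2 = 183 (mod 343)
  r_3 = 2241 (mod 2401)
Final: r = 2241 with f(r) ≡ 0 mod 7^4.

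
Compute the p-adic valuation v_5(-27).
v_5(-27) = 0

v_5(n) is the largest exponent k such that 5^k divides n. Factor out: -27 = -5^0 · 27. (Sign doesn't affect v_p.) So v_5(-27) = 0.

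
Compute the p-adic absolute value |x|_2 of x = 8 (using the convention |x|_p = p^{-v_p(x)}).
|8|_2 = 1/8

Step 1 — compute v_2(x) by factoring powers of 2 out of the numerator and denominator: v_2(8) = 3. Step 2 — apply |x|_p = p^{-v_p(x)} = 2^{-3} = 1/8.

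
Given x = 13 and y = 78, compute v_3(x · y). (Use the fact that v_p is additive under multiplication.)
v_3(1014) = 1

v_p(x) = 0 (factor: 13 = 3^0 · 13); v_p(y) = 1 (factor: 78 = 3^1 · 26). Additivity: v_p(xy) = v_p(x) + v_p(y) = 0 + 1 = 1. (Direct check: xy = 1014 = 3^1 · (338).)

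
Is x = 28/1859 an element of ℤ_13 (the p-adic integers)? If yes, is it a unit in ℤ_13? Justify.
x ∉ ℤ_13 (v_13(x) = -2 < 0)

ℤ_13 = {x ∈ ℚ_13 : v_13(x) ≥ 0} and ℤ_13^× = {x ∈ ℤ_13 : v_13(x) = 0}. Here v_13(28/1859) = v_13(num) − v_13(den) = -2; compare against these criteria.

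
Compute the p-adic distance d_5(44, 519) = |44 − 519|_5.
d_5(44, 519) = 1/25

Step 1 — x − y = 44 − 519 = -475. Step 2 — v_5(-475) = 2 (factor: -475 = −(5^2 · 19); the sign does not affect v_p). Step 3 — |x − y|_5 = 5^{-2} = 1/25.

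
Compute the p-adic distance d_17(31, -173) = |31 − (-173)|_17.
d_17(31, -173) = 1/17

Step 1 — x − y = 31 − (-173) = 204. Step 2 — v_17(204) = 1 (factor: 204 = (17^1 · 12); the sign does not affect v_p). Step 3 — |x − y|_17 = 17^{-1} = 1/17.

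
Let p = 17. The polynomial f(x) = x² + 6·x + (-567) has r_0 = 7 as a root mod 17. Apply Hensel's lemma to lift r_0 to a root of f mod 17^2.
r_1 = 262 (mod 289)

Hensel: r_{i+1} = r_i − f(r_i)·(f′(r_i))^{-1} mod 17^{i+2}, f′(x) = 2x + 6. Iterate:
  r_0 = 7 (mod 17)
  r_1 = 262 (mod 289)
Final: r = 262 satisfies f(r) ≡ 0 mod 17^2.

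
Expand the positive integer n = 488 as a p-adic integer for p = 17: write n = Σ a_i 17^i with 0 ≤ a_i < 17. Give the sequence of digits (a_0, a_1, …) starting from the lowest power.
(a_0, a_1, …) = (12, 11, 1)

Repeated division by 17 gives the digits low-to-high: 488 = 12 + 11·17^1 + 1·17^2. Digit sequence: (12, 11, 1).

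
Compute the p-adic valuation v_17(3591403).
v_17(3591403) = 4

v_17(n) is the largest exponent k such that 17^k divides n. Factor out: 3591403 = 17^4 · 43. (Sign doesn't affect v_p.) So v_17(3591403) = 4.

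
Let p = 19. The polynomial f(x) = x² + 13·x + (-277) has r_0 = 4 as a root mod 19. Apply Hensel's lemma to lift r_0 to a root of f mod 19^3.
r_2 = 1372 (mod 6859)

Hensel: r_{i+1} = r_i − f(r_i)·(f′(r_i))^{-1} mod 19^{i+2}, f′(x) = 2x + 13. Iterate:
  r_0 = 4 (mod 19)
  r_1 = 289 (mod 361)
  r_2 = 1372 (mod 6859)
Final: r = 1372 satisfies f(r) ≡ 0 mod 19^3.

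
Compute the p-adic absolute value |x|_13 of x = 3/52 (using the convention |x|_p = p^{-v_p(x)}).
|3/52|_13 = 13

Step 1 — compute v_13(x) by factoring powers of 13 out of the numerator and denominator: v_13(3/52) = -1. Step 2 — apply |x|_p = p^{-v_p(x)} = 13^{1} = 13.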